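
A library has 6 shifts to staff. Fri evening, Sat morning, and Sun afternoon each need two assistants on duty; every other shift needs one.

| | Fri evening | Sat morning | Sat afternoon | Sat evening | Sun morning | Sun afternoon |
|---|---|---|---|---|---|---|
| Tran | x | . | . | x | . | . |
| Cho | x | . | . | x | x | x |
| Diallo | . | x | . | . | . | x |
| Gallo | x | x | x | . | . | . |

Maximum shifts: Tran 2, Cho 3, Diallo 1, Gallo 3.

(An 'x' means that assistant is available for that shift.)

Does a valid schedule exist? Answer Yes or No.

No

Total capacity is 9 and 9 slots are needed, so capacity alone doesn't rule it out.
Shifts {Sat morning, Sun afternoon} need 4 worker-slots in total, but the assistants available for any of those shifts (Cho, Diallo, and Gallo) can supply at most 3 among them. So no valid schedule exists.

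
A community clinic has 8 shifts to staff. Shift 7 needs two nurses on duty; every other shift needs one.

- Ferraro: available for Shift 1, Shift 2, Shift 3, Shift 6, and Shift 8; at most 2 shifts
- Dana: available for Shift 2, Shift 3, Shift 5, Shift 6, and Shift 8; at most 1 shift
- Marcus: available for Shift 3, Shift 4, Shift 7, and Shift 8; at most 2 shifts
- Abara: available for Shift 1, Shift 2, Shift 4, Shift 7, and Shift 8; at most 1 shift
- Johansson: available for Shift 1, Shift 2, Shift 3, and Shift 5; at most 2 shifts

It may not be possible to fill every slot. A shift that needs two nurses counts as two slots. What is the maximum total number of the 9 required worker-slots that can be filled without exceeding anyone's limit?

Total capacity across all nurses is 2+1+2+1+2 = 8, and 9 slots are needed, so at most 8 can be filled.
An assignment achieving 8: Shift 1→Ferraro, Shift 2→Johansson, Shift 3→Johansson, Shift 4→Marcus, Shift 5→Dana, Shift 6→Ferraro, Shift 7→Marcus+Abara.
Loads: Ferraro 2/2, Dana 1/1, Marcus 2/2, Abara 1/1, Johansson 2/2.

8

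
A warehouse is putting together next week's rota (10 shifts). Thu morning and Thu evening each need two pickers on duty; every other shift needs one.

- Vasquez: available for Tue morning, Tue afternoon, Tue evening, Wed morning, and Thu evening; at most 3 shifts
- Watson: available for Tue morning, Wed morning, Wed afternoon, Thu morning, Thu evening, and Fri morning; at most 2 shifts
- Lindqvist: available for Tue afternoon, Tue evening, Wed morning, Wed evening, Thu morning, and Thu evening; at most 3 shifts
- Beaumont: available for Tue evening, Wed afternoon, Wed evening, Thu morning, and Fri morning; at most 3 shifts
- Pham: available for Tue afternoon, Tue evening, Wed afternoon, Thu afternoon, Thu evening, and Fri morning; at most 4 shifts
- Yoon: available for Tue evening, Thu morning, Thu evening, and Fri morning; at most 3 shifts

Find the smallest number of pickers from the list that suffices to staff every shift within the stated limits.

12 slots to fill and no one can take more than 4, so at least ⌈12/4⌉ = 3 pickers are needed.
Any 3 pickers together have capacity at most 4+3+3 = 10 < 12 slots, so 3 can never suffice.
Vasquez, Watson, Lindqvist, and Pham alone can cover everything: Tue morning→Vasquez, Tue afternoon→Vasquez, Tue evening→Pham, Wed morning→Vasquez, Wed afternoon→Watson, Wed evening→Lindqvist, Thu morning→Watson+Lindqvist, Thu afternoon→Pham, Thu evening→Lindqvist+Pham, Fri morning→Pham.

4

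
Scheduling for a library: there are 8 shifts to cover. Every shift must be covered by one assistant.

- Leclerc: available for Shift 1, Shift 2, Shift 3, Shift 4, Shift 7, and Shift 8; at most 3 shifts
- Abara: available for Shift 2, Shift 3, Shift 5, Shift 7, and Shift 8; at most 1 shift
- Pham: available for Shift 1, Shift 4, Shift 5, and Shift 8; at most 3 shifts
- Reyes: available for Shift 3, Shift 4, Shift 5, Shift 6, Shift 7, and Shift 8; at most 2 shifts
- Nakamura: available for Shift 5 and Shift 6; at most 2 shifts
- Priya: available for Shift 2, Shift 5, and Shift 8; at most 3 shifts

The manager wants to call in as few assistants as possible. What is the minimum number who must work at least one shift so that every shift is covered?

3

8 slots to fill and no one can take more than 3, so at least ⌈8/3⌉ = 3 assistants are needed.
Leclerc, Pham, and Reyes alone can cover everything: Shift 1→Leclerc, Shift 2→Leclerc, Shift 3→Leclerc, Shift 4→Pham, Shift 5→Pham, Shift 6→Reyes, Shift 7→Reyes, Shift 8→Pham.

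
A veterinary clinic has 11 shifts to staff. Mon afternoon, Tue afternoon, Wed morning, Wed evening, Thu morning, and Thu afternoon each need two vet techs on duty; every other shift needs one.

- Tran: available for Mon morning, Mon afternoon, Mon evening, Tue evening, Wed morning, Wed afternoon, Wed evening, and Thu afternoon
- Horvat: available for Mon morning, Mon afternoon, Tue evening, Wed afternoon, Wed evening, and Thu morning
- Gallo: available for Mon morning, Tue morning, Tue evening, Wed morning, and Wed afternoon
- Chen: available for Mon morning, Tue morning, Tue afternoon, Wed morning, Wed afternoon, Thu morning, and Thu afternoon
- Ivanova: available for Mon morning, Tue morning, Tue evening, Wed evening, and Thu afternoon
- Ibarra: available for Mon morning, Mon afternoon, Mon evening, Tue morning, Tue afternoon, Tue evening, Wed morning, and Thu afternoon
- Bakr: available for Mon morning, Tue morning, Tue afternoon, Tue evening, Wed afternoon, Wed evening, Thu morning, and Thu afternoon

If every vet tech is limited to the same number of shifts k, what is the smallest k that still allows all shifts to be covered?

3

With 7 vet techs and 17 worker-slots to fill, someone must work at least ⌈17/7⌉ = 3 shifts, so k ≥ 3.
k = 3 works: Mon morning→Gallo, Mon afternoon→Tran+Horvat, Mon evening→Tran, Tue morning→Gallo, Tue afternoon→Chen+Ibarra, Tue evening→Horvat, Wed morning→Gallo+Chen, Wed afternoon→Tran, Wed evening→Ivanova+Bakr, Thu morning→Horvat+Chen, Thu afternoon→Ivanova+Ibarra.
Loads: Tran 3, Horvat 3, Gallo 3, Chen 3, Ivanova 2, Ibarra 2, Bakr 1 — all ≤ 3.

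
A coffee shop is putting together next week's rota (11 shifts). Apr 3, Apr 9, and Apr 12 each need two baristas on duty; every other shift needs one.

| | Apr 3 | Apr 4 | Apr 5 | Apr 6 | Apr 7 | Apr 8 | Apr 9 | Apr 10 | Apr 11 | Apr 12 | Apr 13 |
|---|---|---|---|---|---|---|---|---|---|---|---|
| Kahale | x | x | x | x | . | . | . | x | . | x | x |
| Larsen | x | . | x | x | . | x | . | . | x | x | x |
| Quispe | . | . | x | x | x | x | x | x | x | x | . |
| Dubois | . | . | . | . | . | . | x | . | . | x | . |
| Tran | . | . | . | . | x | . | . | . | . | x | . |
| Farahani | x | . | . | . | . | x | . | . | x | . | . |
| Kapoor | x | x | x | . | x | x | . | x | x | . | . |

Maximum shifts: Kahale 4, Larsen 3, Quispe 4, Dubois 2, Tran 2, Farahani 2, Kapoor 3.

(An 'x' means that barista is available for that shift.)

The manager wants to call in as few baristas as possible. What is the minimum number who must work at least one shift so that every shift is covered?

14 slots to fill and no one can take more than 4, so at least ⌈14/4⌉ = 4 baristas are needed.
No set of 4 baristas can cover every shift (each such set leaves at least one shift with no one available or exceeds a cap).
Kahale, Larsen, Quispe, Dubois, and Tran alone can cover everything: Apr 3→Kahale+Larsen, Apr 4→Kahale, Apr 5→Quispe, Apr 6→Quispe, Apr 7→Quispe, Apr 8→Larsen, Apr 9→Quispe+Dubois, Apr 10→Kahale, Apr 11→Larsen, Apr 12→Dubois+Tran, Apr 13→Kahale.

5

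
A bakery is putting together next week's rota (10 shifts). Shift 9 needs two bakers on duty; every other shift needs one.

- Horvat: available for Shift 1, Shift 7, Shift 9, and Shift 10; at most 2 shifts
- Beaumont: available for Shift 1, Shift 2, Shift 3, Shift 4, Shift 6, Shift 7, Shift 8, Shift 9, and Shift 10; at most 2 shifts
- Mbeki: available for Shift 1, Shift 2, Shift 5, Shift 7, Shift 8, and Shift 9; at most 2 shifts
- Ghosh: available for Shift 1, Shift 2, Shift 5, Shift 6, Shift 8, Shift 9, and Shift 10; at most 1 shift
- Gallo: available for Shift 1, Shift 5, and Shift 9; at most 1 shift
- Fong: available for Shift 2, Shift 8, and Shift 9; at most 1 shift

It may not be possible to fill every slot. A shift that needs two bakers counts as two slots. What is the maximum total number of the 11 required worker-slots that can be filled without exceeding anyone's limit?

9

Total capacity across all bakers is 2+2+2+1+1+1 = 9, and 11 slots are needed, so at most 9 can be filled.
An assignment achieving 9: Shift 1→Gallo, Shift 2→Mbeki, Shift 3→Beaumont, Shift 4→Beaumont, Shift 5→Mbeki, Shift 6→Ghosh, Shift 7→Horvat, Shift 8→Fong, Shift 10→Horvat.
Loads: Horvat 2/2, Beaumont 2/2, Mbeki 2/2, Ghosh 1/1, Gallo 1/1, Fong 1/1.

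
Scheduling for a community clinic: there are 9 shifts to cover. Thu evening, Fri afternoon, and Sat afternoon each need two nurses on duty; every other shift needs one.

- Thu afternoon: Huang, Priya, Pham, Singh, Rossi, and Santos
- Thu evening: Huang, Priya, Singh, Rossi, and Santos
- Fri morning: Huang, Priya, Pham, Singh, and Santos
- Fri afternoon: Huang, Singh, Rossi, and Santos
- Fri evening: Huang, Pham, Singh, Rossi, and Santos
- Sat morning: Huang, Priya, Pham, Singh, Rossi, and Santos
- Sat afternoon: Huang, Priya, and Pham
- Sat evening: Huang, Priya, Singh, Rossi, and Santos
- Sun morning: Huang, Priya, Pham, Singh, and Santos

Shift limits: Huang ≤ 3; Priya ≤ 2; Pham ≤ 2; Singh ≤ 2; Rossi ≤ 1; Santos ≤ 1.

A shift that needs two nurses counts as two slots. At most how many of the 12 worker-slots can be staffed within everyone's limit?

Total capacity across all nurses is 3+2+2+2+1+1 = 11, and 12 slots are needed, so at most 11 can be filled.
An assignment achieving 11: Thu afternoon→Rossi, Thu evening→Huang+Priya, Fri morning→Pham, Fri afternoon→Huang+Singh, Fri evening→Pham, Sat afternoon→Huang+Priya, Sat evening→Singh, Sun morning→Santos.
Loads: Huang 3/3, Priya 2/2, Pham 2/2, Singh 2/2, Rossi 1/1, Santos 1/1.

11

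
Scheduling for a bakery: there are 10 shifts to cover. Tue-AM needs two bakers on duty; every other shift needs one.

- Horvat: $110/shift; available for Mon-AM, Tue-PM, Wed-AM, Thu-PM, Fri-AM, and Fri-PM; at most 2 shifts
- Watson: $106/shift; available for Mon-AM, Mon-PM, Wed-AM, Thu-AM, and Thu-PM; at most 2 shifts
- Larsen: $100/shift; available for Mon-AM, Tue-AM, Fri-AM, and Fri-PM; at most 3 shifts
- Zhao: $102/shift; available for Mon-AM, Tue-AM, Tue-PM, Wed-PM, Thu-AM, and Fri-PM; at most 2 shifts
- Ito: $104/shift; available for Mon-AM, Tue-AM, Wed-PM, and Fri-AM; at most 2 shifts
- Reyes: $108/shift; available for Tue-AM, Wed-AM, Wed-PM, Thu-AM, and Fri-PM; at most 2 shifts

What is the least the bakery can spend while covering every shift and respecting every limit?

$1140

Mon-PM can only be covered by Watson, so that assignment is forced.
Picking the cheapest available baker for each shift independently would cost $1126, but that ignores the shift limits.
An optimal schedule: Mon-AM→Ito, Mon-PM→Watson, Tue-AM→Larsen+Ito, Tue-PM→Zhao, Wed-AM→Reyes, Wed-PM→Zhao, Thu-AM→Reyes, Thu-PM→Watson, Fri-AM→Larsen, Fri-PM→Larsen.
Total: 104 + 106 + 100 + 104 + 102 + 108 + 102 + 108 + 106 + 100 + 100 = $1140.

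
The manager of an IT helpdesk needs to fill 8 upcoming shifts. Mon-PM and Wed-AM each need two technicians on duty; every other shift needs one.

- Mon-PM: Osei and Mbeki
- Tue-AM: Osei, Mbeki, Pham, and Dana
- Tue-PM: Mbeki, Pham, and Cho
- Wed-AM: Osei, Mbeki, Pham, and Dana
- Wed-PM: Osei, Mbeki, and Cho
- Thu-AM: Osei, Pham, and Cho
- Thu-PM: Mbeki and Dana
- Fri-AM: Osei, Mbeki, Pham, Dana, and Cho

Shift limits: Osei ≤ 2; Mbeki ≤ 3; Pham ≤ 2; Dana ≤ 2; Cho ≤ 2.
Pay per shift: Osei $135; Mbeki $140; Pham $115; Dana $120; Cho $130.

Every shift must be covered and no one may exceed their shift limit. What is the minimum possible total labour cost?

Mon-PM can only be covered by Osei and Mbeki, so that assignment is forced.
Picking the cheapest available technician for each shift independently would cost $1220, but that ignores the shift limits.
An optimal schedule: Mon-PM→Osei+Mbeki, Tue-AM→Dana, Tue-PM→Pham, Wed-AM→Osei+Mbeki, Wed-PM→Cho, Thu-AM→Pham, Thu-PM→Dana, Fri-AM→Cho.
Total: 135 + 140 + 120 + 115 + 135 + 140 + 130 + 115 + 120 + 130 = $1280.

$1280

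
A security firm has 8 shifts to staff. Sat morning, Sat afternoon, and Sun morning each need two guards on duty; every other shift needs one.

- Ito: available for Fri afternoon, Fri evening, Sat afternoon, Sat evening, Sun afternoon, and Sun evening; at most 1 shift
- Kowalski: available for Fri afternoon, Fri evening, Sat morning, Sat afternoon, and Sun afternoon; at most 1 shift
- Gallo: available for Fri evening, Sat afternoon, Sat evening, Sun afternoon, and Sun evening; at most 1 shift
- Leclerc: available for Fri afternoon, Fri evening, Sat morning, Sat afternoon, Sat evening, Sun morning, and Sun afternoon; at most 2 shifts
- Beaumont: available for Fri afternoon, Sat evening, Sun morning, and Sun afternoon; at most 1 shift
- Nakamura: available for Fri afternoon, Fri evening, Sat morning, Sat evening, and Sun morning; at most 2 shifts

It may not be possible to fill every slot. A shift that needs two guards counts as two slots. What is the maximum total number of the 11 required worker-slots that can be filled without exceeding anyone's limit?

Total capacity across all guards is 1+1+1+2+1+2 = 8, and 11 slots are needed, so at most 8 can be filled.
An assignment achieving 8: Fri afternoon→Nakamura, Fri evening→Nakamura, Sat morning→Kowalski+Leclerc, Sat afternoon→Gallo, Sun morning→Leclerc+Beaumont, Sun evening→Ito.
Loads: Ito 1/1, Kowalski 1/1, Gallo 1/1, Leclerc 2/2, Beaumont 1/1, Nakamura 2/2.

8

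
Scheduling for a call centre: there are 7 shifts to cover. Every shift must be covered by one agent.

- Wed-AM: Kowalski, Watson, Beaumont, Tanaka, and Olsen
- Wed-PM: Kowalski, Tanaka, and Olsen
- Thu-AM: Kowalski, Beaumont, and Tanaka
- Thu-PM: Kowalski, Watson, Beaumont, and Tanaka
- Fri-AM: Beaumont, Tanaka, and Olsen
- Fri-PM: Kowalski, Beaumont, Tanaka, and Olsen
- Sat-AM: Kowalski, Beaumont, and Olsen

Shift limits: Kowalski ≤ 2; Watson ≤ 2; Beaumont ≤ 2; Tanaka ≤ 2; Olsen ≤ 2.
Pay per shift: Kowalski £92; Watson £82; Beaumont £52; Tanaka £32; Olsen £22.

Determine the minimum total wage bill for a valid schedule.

Picking the cheapest available agent for each shift independently would cost £174, but that ignores the shift limits.
An optimal schedule: Wed-AM→Watson, Wed-PM→Olsen, Thu-AM→Tanaka, Thu-PM→Tanaka, Fri-AM→Olsen, Fri-PM→Beaumont, Sat-AM→Beaumont.
Total: 82 + 22 + 32 + 32 + 22 + 52 + 52 = £294.

£294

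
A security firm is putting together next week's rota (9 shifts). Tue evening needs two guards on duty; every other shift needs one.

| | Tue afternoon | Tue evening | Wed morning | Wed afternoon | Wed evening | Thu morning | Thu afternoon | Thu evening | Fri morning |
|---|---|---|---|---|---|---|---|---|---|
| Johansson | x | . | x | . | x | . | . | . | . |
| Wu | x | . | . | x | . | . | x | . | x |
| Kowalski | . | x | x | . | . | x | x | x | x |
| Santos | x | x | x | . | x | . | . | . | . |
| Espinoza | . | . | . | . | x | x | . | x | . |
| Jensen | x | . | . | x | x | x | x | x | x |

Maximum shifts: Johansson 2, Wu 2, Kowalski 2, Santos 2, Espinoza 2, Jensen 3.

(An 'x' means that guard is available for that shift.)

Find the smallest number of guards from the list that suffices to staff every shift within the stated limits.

5

10 slots to fill and no one can take more than 3, so at least ⌈10/3⌉ = 4 guards are needed.
Any 4 guards together have capacity at most 3+2+2+2 = 9 < 10 slots, so 4 can never suffice.
Johansson, Wu, Kowalski, Santos, and Espinoza alone can cover everything: Tue afternoon→Johansson, Tue evening→Kowalski+Santos, Wed morning→Johansson, Wed afternoon→Wu, Wed evening→Santos, Thu morning→Espinoza, Thu afternoon→Wu, Thu evening→Espinoza, Fri morning→Kowalski.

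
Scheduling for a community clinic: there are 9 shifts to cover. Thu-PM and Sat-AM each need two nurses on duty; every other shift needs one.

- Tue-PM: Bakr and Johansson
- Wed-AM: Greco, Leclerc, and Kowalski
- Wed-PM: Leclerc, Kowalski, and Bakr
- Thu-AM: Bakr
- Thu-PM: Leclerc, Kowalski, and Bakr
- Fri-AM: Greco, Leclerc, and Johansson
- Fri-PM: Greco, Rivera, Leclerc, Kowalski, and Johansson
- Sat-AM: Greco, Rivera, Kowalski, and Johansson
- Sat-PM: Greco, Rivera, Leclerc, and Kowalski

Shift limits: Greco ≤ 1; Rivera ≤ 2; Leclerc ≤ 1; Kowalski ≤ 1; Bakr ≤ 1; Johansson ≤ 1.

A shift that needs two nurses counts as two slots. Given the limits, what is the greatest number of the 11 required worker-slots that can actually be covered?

Total capacity across all nurses is 1+2+1+1+1+1 = 7, and 11 slots are needed, so at most 7 can be filled.
An assignment achieving 7: Tue-PM→Johansson, Wed-AM→Greco, Wed-PM→Leclerc, Thu-AM→Bakr, Thu-PM→Kowalski, Sat-AM→Rivera, Sat-PM→Rivera.
Loads: Greco 1/1, Rivera 2/2, Leclerc 1/1, Kowalski 1/1, Bakr 1/1, Johansson 1/1.

7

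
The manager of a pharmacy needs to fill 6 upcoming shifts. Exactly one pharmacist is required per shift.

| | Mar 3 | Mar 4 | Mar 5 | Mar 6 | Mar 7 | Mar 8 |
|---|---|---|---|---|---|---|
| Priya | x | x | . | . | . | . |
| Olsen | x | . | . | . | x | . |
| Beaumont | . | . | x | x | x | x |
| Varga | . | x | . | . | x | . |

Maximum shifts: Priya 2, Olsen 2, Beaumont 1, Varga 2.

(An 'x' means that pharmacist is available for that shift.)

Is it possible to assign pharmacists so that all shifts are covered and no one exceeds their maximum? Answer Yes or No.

Total capacity is 7 and 6 slots are needed, so capacity alone doesn't rule it out.
Shifts {Mar 5, Mar 6} need 2 worker-slots in total, but the pharmacists available for any of those shifts (Beaumont) can supply at most 1 among them. So no valid schedule exists.

No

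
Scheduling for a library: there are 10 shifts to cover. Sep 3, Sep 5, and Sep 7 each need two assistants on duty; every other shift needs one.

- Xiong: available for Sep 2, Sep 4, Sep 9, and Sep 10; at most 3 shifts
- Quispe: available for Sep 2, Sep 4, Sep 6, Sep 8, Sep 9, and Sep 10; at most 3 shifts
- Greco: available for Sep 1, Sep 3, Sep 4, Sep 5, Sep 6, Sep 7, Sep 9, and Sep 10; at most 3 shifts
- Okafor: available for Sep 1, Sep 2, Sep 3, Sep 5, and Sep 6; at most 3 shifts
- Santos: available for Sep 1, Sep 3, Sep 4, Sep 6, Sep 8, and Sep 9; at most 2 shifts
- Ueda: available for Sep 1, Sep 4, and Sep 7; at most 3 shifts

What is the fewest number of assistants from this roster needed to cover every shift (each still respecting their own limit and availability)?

5

13 slots to fill and no one can take more than 3, so at least ⌈13/3⌉ = 5 assistants are needed.
Xiong, Quispe, Greco, Okafor, and Ueda alone can cover everything: Sep 1→Okafor, Sep 2→Xiong, Sep 3→Greco+Okafor, Sep 4→Quispe, Sep 5→Greco+Okafor, Sep 6→Quispe, Sep 7→Greco+Ueda, Sep 8→Quispe, Sep 9→Xiong, Sep 10→Xiong.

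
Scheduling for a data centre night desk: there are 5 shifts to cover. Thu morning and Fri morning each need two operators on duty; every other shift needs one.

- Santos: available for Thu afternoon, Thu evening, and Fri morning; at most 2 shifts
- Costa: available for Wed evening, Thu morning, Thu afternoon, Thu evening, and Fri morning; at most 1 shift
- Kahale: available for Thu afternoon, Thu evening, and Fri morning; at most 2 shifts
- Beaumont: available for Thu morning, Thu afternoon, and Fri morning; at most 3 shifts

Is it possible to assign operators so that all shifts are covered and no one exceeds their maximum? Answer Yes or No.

No

Total capacity is 8 and 7 slots are needed, so capacity alone doesn't rule it out.
Shifts {Wed evening, Thu morning} need 3 worker-slots in total, but the operators available for any of those shifts (Costa and Beaumont) can supply at most 2 among them. So no valid schedule exists.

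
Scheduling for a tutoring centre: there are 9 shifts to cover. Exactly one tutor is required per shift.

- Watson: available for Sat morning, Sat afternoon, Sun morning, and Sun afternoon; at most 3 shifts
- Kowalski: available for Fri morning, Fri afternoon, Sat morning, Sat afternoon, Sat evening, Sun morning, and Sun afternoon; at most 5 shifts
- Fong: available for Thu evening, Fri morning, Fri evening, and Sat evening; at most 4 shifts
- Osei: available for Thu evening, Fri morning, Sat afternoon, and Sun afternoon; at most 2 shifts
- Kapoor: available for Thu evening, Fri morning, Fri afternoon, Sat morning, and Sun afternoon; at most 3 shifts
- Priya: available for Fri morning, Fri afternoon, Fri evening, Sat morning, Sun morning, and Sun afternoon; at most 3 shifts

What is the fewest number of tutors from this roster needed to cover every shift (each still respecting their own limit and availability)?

2

9 slots to fill and no one can take more than 5, so at least ⌈9/5⌉ = 2 tutors are needed.
Kowalski and Fong alone can cover everything: Thu evening→Fong, Fri morning→Fong, Fri afternoon→Kowalski, Fri evening→Fong, Sat morning→Kowalski, Sat afternoon→Kowalski, Sat evening→Fong, Sun morning→Kowalski, Sun afternoon→Kowalski.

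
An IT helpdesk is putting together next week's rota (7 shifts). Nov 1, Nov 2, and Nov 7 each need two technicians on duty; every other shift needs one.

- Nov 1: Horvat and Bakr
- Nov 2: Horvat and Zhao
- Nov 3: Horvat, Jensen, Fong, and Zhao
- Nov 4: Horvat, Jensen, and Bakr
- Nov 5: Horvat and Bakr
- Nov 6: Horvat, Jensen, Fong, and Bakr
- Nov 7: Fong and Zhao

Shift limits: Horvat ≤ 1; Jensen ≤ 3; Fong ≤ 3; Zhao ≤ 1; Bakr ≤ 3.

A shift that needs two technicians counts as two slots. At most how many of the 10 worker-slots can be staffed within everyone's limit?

8

Total capacity across all technicians is 1+3+3+1+3 = 11, and 10 slots are needed, so at most 10 can be filled.
Shifts {Nov 1, Nov 2} need 4 slots but only Horvat, Zhao, and Bakr are available for them, supplying at most 3 — so at least 1 slot must go unfilled.
An assignment achieving 8: Nov 1→Horvat+Bakr, Nov 2→Zhao, Nov 3→Jensen, Nov 4→Jensen, Nov 5→Bakr, Nov 6→Jensen, Nov 7→Fong.
Loads: Horvat 1/1, Jensen 3/3, Fong 1/3, Zhao 1/1, Bakr 2/3.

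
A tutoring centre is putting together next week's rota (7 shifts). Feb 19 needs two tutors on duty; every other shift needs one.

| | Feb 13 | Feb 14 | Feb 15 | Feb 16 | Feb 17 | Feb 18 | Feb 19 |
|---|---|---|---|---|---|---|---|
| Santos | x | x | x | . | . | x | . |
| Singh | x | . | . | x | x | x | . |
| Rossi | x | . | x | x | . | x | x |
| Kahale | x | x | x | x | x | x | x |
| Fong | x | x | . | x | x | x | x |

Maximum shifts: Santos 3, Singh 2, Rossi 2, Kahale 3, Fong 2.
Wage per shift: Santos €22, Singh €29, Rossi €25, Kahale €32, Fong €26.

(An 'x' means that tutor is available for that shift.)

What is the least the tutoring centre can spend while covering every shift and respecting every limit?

Picking the cheapest available tutor for each shift independently would cost €190, but that ignores the shift limits.
An optimal schedule: Feb 13→Santos, Feb 14→Santos, Feb 15→Santos, Feb 16→Rossi, Feb 17→Fong, Feb 18→Singh, Feb 19→Rossi+Fong.
Total: 22 + 22 + 22 + 25 + 26 + 29 + 25 + 26 = €197.

€197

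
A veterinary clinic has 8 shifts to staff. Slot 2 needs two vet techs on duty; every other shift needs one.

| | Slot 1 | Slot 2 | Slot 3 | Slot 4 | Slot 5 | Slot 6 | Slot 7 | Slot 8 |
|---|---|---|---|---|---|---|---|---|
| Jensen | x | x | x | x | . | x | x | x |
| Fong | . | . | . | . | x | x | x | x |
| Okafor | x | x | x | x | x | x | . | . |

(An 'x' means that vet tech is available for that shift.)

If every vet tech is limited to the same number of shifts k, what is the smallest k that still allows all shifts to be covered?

With 3 vet techs and 9 worker-slots to fill, someone must work at least ⌈9/3⌉ = 3 shifts, so k ≥ 3.
k = 3 works: Slot 1→Jensen, Slot 2→Jensen+Okafor, Slot 3→Jensen, Slot 4→Okafor, Slot 5→Fong, Slot 6→Okafor, Slot 7→Fong, Slot 8→Fong.
Loads: Jensen 3, Fong 3, Okafor 3 — all ≤ 3.

3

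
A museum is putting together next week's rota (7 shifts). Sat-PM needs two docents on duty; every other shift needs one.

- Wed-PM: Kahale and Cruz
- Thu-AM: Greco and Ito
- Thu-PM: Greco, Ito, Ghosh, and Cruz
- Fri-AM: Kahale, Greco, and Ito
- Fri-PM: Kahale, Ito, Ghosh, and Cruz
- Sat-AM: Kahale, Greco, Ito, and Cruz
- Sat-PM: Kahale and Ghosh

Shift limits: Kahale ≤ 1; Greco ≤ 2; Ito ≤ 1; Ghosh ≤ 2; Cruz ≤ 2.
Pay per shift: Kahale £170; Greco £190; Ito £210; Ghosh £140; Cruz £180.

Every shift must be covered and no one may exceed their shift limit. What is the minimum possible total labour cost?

Sat-PM can only be covered by Kahale and Ghosh, so that assignment is forced.
Picking the cheapest available docent for each shift independently would cost £1290, but that ignores the shift limits.
An optimal schedule: Wed-PM→Cruz, Thu-AM→Greco, Thu-PM→Ito, Fri-AM→Greco, Fri-PM→Ghosh, Sat-AM→Cruz, Sat-PM→Kahale+Ghosh.
Total: 180 + 190 + 210 + 190 + 140 + 180 + 170 + 140 = £1400.

£1400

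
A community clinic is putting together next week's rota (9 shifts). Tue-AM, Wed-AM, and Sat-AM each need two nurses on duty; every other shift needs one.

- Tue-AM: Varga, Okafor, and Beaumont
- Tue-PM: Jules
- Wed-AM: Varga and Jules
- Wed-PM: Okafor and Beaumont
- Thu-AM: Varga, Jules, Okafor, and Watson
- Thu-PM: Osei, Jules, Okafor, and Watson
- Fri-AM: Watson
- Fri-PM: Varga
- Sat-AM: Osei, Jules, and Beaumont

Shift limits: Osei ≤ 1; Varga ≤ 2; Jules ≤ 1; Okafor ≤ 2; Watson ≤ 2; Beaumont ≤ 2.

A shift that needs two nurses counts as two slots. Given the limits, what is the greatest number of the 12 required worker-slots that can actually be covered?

10

Total capacity across all nurses is 1+2+1+2+2+2 = 10, and 12 slots are needed, so at most 10 can be filled.
An assignment achieving 10: Tue-AM→Okafor+Beaumont, Tue-PM→Jules, Wed-AM→Varga, Wed-PM→Okafor, Thu-AM→Watson, Fri-AM→Watson, Fri-PM→Varga, Sat-AM→Osei+Beaumont.
Loads: Osei 1/1, Varga 2/2, Jules 1/1, Okafor 2/2, Watson 2/2, Beaumont 2/2.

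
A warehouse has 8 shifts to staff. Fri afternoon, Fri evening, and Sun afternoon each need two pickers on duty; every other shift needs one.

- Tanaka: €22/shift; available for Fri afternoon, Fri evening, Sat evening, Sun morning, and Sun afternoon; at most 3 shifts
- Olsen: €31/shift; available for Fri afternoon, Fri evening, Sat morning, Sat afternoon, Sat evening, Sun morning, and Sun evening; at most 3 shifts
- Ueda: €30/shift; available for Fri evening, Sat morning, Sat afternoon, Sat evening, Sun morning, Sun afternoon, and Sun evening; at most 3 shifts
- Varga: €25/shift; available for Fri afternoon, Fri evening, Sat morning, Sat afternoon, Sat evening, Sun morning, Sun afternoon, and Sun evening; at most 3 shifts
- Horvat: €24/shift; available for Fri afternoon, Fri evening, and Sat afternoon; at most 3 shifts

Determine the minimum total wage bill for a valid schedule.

€273

Picking the cheapest available picker for each shift independently would cost €257, but that ignores the shift limits.
An optimal schedule: Fri afternoon→Tanaka+Horvat, Fri evening→Horvat+Ueda, Sat morning→Varga, Sat afternoon→Horvat, Sat evening→Tanaka, Sun morning→Ueda, Sun afternoon→Tanaka+Varga, Sun evening→Varga.
Total: 22 + 24 + 24 + 30 + 25 + 24 + 22 + 30 + 22 + 25 + 25 = €273.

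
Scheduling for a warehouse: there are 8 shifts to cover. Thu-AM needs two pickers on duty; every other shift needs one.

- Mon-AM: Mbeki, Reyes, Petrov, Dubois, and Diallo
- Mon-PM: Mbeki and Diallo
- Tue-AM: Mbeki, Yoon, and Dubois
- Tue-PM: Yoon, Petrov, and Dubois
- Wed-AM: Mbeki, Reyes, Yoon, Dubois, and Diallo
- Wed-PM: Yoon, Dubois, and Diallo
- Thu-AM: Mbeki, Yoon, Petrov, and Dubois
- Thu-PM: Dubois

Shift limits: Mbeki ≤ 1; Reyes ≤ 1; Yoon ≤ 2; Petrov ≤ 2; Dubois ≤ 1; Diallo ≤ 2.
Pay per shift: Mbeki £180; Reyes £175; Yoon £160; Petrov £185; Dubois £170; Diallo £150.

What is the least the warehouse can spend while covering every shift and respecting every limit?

Thu-PM can only be covered by Dubois, so that assignment is forced.
Picking the cheapest available picker for each shift independently would cost £1420, but that ignores the shift limits.
An optimal schedule: Mon-AM→Reyes, Mon-PM→Mbeki, Tue-AM→Yoon, Tue-PM→Petrov, Wed-AM→Diallo, Wed-PM→Diallo, Thu-AM→Yoon+Petrov, Thu-PM→Dubois.
Total: 175 + 180 + 160 + 185 + 150 + 150 + 160 + 185 + 170 = £1515.

£1515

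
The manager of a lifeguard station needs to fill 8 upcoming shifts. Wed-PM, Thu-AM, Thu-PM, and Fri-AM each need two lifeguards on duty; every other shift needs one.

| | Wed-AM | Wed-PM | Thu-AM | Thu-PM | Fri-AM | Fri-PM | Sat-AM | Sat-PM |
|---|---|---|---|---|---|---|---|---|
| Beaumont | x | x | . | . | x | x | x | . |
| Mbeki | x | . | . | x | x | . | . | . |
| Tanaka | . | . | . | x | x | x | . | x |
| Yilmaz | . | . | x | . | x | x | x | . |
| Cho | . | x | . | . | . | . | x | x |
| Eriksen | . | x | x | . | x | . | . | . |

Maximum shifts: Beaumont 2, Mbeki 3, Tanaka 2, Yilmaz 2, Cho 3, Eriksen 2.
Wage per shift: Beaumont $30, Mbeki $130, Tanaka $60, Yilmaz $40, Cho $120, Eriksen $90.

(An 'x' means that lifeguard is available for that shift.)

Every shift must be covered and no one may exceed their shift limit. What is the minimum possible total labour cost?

Thu-AM can only be covered by Yilmaz and Eriksen, so that assignment is forced.
Thu-PM can only be covered by Mbeki and Tanaka, so that assignment is forced.
Picking the cheapest available lifeguard for each shift independently would cost $660, but that ignores the shift limits.
An optimal schedule: Wed-AM→Beaumont, Wed-PM→Beaumont+Cho, Thu-AM→Yilmaz+Eriksen, Thu-PM→Tanaka+Mbeki, Fri-AM→Tanaka+Eriksen, Fri-PM→Yilmaz, Sat-AM→Cho, Sat-PM→Cho.
Total: 30 + 30 + 120 + 40 + 90 + 60 + 130 + 60 + 90 + 40 + 120 + 120 = $930.

$930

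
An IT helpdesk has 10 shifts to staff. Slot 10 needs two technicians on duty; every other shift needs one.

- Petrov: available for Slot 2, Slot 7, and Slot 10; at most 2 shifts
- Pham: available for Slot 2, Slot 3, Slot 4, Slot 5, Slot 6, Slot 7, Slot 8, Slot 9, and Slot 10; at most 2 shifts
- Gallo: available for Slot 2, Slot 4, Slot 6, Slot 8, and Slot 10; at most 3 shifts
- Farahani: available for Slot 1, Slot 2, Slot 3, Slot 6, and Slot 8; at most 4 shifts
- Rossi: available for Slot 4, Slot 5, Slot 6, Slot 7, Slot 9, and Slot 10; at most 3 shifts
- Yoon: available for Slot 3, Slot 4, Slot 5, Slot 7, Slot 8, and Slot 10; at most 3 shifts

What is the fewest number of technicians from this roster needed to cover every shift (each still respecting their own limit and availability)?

11 slots to fill and no one can take more than 4, so at least ⌈11/4⌉ = 3 technicians are needed.
Any 3 technicians together have capacity at most 4+3+3 = 10 < 11 slots, so 3 can never suffice.
Petrov, Pham, Gallo, and Farahani alone can cover everything: Slot 1→Farahani, Slot 2→Farahani, Slot 3→Farahani, Slot 4→Gallo, Slot 5→Pham, Slot 6→Gallo, Slot 7→Petrov, Slot 8→Farahani, Slot 9→Pham, Slot 10→Petrov+Gallo.

4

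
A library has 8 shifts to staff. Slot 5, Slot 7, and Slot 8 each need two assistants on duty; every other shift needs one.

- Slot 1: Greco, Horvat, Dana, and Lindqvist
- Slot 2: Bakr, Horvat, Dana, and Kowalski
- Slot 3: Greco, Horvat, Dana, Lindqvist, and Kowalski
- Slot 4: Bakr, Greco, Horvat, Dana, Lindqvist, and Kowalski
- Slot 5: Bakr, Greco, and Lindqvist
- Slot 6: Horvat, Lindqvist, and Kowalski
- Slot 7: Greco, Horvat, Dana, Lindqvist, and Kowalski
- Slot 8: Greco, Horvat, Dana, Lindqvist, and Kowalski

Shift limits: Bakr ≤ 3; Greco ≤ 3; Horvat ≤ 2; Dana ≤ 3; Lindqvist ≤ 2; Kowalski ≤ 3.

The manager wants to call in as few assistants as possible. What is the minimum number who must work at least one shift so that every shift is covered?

4

11 slots to fill and no one can take more than 3, so at least ⌈11/3⌉ = 4 assistants are needed.
Bakr, Greco, Horvat, and Dana alone can cover everything: Slot 1→Greco, Slot 2→Bakr, Slot 3→Dana, Slot 4→Bakr, Slot 5→Bakr+Greco, Slot 6→Horvat, Slot 7→Greco+Dana, Slot 8→Horvat+Dana.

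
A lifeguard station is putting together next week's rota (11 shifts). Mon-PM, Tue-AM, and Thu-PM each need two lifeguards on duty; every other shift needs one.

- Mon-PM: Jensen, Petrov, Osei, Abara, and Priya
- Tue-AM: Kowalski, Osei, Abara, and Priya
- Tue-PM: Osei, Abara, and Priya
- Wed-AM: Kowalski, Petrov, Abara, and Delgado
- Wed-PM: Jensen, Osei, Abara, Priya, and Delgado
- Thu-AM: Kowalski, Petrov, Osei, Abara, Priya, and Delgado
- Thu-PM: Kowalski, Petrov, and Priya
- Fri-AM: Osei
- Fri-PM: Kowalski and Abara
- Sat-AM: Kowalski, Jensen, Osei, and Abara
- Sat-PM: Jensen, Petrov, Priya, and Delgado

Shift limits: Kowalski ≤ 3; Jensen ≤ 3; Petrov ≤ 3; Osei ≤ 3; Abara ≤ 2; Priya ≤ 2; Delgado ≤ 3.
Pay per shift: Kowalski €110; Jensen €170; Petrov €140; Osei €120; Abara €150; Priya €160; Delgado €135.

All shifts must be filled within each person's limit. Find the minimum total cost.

€1815

Fri-AM can only be covered by Osei, so that assignment is forced.
Picking the cheapest available lifeguard for each shift independently would cost €1675, but that ignores the shift limits.
An optimal schedule: Mon-PM→Petrov+Abara, Tue-AM→Osei+Abara, Tue-PM→Osei, Wed-AM→Delgado, Wed-PM→Delgado, Thu-AM→Petrov, Thu-PM→Kowalski+Petrov, Fri-AM→Osei, Fri-PM→Kowalski, Sat-AM→Kowalski, Sat-PM→Delgado.
Total: 140 + 150 + 120 + 150 + 120 + 135 + 135 + 140 + 110 + 140 + 120 + 110 + 110 + 135 = €1815.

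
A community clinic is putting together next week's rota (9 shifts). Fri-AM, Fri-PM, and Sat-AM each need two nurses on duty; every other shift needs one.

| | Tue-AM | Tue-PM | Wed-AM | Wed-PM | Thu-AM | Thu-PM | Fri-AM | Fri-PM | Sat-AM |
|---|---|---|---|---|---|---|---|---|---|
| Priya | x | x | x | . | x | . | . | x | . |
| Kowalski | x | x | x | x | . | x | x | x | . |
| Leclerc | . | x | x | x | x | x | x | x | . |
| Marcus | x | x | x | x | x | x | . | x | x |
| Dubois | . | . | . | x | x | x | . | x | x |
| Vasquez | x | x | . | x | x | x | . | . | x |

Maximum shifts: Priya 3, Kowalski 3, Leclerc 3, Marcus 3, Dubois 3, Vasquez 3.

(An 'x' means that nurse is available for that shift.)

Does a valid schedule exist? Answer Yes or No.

Yes

Fri-AM can only be covered by Kowalski and Leclerc, so that assignment is forced.
One valid schedule: Tue-AM→Priya, Tue-PM→Priya, Wed-AM→Priya, Wed-PM→Kowalski, Thu-AM→Leclerc, Thu-PM→Kowalski, Fri-AM→Kowalski+Leclerc, Fri-PM→Leclerc+Marcus, Sat-AM→Marcus+Dubois.
Loads: Priya 3/3, Kowalski 3/3, Leclerc 3/3, Marcus 2/3, Dubois 1/3, Vasquez 0/3 — all within limits.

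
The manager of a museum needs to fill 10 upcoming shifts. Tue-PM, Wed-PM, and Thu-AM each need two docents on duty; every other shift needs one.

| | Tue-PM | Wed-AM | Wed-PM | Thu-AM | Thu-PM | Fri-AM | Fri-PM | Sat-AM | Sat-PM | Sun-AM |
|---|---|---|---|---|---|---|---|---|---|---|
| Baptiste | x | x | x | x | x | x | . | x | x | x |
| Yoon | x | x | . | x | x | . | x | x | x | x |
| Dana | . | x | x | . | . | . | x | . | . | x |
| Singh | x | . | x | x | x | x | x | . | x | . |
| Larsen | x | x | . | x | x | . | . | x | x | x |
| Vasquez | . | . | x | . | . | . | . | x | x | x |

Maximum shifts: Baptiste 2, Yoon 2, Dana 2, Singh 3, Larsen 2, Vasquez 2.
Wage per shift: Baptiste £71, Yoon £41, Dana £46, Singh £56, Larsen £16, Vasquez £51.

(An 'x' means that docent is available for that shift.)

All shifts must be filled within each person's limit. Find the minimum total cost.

£618

Picking the cheapest available docent for each shift independently would cost £388, but that ignores the shift limits.
An optimal schedule: Tue-PM→Singh+Larsen, Wed-AM→Baptiste, Wed-PM→Dana+Vasquez, Thu-AM→Singh+Larsen, Thu-PM→Yoon, Fri-AM→Baptiste, Fri-PM→Yoon, Sat-AM→Vasquez, Sat-PM→Singh, Sun-AM→Dana.
Total: 56 + 16 + 71 + 46 + 51 + 56 + 16 + 41 + 71 + 41 + 51 + 56 + 46 = £618.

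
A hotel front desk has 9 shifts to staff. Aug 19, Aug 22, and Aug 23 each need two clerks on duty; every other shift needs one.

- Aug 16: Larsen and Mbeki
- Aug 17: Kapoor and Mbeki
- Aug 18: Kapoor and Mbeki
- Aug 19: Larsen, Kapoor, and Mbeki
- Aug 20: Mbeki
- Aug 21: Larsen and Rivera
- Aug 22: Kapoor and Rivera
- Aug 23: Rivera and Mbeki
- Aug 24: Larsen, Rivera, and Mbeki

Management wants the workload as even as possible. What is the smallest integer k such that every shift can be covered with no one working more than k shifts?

3

With 4 clerks and 12 worker-slots to fill, someone must work at least ⌈12/4⌉ = 3 shifts, so k ≥ 3.
k = 3 works: Aug 16→Larsen, Aug 17→Kapoor, Aug 18→Kapoor, Aug 19→Larsen+Mbeki, Aug 20→Mbeki, Aug 21→Larsen, Aug 22→Kapoor+Rivera, Aug 23→Rivera+Mbeki, Aug 24→Rivera.
Loads: Larsen 3, Kapoor 3, Rivera 3, Mbeki 3 — all ≤ 3.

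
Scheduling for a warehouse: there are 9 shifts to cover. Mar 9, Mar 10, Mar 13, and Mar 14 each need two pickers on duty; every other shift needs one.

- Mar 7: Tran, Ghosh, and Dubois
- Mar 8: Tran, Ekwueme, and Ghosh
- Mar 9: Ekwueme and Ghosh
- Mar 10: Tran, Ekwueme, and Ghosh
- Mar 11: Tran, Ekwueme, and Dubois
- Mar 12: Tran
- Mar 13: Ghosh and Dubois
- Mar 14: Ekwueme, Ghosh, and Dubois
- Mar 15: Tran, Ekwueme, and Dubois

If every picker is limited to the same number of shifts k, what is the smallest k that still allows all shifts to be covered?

With 4 pickers and 13 worker-slots to fill, someone must work at least ⌈13/4⌉ = 4 shifts, so k ≥ 4.
k = 4 works: Mar 7→Tran, Mar 8→Tran, Mar 9→Ekwueme+Ghosh, Mar 10→Tran+Ekwueme, Mar 11→Ekwueme, Mar 12→Tran, Mar 13→Ghosh+Dubois, Mar 14→Ekwueme+Ghosh, Mar 15→Dubois.
Loads: Tran 4, Ekwueme 4, Ghosh 3, Dubois 2 — all ≤ 4.

4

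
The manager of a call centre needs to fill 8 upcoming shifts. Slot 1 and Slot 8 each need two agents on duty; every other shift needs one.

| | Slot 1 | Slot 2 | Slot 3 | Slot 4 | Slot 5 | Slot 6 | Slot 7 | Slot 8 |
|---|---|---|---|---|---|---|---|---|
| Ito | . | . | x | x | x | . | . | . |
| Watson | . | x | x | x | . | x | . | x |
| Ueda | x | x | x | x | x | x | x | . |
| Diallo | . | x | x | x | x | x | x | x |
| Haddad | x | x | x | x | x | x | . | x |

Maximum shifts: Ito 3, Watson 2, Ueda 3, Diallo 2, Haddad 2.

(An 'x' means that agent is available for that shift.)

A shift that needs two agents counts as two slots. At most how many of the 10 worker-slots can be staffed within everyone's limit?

10

Total capacity across all agents is 3+2+3+2+2 = 12, and 10 slots are needed, so at most 10 can be filled.
An assignment achieving 10: Slot 1→Ueda+Haddad, Slot 2→Watson, Slot 3→Ito, Slot 4→Ito, Slot 5→Ito, Slot 6→Ueda, Slot 7→Ueda, Slot 8→Watson+Diallo.
Loads: Ito 3/3, Watson 2/2, Ueda 3/3, Diallo 1/2, Haddad 1/2.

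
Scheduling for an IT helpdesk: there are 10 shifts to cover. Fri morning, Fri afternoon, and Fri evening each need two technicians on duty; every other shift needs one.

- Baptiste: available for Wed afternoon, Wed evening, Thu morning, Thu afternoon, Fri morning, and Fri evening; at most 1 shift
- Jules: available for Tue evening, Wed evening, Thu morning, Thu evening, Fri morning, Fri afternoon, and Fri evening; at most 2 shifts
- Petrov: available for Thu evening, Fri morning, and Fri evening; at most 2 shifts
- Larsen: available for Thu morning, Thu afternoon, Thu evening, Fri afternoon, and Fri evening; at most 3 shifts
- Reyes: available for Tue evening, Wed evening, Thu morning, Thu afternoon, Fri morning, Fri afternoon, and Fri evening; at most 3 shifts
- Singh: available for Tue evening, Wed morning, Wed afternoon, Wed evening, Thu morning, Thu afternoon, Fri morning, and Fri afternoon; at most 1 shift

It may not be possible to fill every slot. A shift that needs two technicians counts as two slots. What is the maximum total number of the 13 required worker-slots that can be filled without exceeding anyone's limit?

12

Total capacity across all technicians is 1+2+2+3+3+1 = 12, and 13 slots are needed, so at most 12 can be filled.
An assignment achieving 12: Tue evening→Jules, Wed morning→Singh, Wed afternoon→Baptiste, Wed evening→Reyes, Thu morning→Larsen, Thu afternoon→Larsen, Thu evening→Jules, Fri morning→Petrov+Reyes, Fri afternoon→Larsen+Reyes, Fri evening→Petrov.
Loads: Baptiste 1/1, Jules 2/2, Petrov 2/2, Larsen 3/3, Reyes 3/3, Singh 1/1.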